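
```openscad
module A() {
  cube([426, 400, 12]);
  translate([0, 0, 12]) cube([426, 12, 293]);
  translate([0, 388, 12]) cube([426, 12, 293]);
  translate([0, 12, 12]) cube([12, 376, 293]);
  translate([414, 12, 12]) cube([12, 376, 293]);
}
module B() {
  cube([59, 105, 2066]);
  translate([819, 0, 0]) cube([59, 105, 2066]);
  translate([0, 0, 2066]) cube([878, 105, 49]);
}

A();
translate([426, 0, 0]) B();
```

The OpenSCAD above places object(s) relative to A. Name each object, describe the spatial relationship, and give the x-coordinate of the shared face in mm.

The open box's +x face and the door frame's −x face are both at x = 426 mm.

A is an open box. B is a door frame. The door frame is against the open box's +x side, with their −y faces flush. The x-coordinate of the shared face is 426 mm.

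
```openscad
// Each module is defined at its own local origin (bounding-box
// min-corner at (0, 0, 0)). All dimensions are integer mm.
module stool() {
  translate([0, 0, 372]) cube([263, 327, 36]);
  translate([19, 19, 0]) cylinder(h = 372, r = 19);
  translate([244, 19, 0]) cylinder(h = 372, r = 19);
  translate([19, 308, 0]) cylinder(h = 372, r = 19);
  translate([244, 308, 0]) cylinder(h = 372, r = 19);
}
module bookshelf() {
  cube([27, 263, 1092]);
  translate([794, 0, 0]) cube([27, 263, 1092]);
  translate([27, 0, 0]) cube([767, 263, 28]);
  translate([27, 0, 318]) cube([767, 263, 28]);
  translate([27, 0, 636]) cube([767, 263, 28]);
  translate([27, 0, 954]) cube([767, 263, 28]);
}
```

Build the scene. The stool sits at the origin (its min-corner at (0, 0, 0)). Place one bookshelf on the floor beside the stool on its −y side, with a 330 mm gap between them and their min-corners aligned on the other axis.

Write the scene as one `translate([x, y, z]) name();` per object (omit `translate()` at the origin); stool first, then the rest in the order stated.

stool();
translate([0, -593, 0]) bookshelf();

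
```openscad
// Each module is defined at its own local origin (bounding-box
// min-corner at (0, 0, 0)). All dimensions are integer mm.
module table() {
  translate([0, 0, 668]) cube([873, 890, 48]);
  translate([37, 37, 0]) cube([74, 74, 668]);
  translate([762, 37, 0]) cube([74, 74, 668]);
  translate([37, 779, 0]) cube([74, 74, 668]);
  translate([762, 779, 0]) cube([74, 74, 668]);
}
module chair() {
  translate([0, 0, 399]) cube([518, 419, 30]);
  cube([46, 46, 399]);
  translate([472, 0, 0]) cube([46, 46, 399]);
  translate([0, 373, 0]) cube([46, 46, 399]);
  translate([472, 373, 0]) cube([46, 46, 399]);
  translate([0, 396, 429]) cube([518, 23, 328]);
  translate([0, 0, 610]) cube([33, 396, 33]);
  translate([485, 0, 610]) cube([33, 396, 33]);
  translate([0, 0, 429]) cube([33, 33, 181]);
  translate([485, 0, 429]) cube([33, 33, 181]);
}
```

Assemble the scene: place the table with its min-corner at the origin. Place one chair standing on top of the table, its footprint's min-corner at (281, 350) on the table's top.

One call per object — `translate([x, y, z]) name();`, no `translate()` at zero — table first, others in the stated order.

table();
translate([281, 350, 716]) chair();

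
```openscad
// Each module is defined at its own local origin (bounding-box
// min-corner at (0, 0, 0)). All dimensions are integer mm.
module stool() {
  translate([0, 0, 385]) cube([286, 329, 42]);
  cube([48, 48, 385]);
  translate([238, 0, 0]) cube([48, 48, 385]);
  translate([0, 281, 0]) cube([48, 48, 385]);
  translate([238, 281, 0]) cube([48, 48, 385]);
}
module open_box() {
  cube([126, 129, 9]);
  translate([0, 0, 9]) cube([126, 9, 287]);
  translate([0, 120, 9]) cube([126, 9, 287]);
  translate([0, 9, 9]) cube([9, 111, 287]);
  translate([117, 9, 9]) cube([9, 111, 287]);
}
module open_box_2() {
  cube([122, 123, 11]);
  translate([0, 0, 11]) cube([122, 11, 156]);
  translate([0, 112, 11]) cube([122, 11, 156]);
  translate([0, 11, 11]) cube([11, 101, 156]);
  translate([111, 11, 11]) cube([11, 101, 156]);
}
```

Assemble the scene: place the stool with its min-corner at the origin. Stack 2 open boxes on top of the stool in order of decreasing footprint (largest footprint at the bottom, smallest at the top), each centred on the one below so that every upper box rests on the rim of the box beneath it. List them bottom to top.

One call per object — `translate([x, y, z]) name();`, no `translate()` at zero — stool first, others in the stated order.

stool();
translate([80, 100, 427]) open_box();
translate([82, 103, 723]) open_box_2();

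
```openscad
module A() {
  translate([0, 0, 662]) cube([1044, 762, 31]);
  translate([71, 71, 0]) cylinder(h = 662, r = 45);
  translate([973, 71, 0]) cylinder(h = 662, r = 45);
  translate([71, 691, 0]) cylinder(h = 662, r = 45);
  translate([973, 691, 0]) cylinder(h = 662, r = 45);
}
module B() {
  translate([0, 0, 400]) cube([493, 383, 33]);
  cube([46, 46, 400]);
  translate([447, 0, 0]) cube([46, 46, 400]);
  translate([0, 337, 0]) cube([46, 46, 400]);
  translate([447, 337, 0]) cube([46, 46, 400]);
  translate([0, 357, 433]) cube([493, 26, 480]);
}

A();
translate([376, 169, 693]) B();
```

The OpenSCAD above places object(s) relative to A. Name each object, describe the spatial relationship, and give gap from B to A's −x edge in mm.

The chair's min-x is at 376; the table's min-x is 0; gap = 376 mm.

A is a table. B is a chair. The chair is on top of the table. The gap from the chair to the table's −x edge is 376 mm.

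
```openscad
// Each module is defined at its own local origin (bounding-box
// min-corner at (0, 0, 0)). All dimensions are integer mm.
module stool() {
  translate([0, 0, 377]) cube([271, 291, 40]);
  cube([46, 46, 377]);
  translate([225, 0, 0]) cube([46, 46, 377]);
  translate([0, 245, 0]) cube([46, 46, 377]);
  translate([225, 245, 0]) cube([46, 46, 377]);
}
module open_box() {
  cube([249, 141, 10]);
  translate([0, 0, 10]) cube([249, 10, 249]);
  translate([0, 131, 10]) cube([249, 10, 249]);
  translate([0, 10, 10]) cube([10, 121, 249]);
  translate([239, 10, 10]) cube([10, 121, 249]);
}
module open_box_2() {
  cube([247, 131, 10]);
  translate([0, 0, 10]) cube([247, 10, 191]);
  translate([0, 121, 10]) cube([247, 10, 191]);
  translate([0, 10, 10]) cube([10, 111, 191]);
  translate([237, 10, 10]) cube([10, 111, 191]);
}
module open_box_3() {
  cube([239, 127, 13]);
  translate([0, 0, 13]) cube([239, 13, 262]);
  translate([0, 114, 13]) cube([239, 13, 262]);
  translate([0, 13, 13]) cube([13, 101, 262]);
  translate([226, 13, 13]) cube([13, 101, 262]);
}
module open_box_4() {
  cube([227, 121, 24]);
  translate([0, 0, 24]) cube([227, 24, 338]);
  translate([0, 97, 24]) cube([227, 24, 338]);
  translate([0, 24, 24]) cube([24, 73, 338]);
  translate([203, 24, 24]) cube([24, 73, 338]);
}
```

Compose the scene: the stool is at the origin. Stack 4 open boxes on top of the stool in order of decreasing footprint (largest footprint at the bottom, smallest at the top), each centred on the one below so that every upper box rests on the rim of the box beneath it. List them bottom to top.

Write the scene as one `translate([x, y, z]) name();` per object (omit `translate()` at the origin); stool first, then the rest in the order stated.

stool();
translate([11, 75, 417]) open_box();
translate([12, 80, 676]) open_box_2();
translate([16, 82, 877]) open_box_3();
translate([22, 85, 1152]) open_box_4();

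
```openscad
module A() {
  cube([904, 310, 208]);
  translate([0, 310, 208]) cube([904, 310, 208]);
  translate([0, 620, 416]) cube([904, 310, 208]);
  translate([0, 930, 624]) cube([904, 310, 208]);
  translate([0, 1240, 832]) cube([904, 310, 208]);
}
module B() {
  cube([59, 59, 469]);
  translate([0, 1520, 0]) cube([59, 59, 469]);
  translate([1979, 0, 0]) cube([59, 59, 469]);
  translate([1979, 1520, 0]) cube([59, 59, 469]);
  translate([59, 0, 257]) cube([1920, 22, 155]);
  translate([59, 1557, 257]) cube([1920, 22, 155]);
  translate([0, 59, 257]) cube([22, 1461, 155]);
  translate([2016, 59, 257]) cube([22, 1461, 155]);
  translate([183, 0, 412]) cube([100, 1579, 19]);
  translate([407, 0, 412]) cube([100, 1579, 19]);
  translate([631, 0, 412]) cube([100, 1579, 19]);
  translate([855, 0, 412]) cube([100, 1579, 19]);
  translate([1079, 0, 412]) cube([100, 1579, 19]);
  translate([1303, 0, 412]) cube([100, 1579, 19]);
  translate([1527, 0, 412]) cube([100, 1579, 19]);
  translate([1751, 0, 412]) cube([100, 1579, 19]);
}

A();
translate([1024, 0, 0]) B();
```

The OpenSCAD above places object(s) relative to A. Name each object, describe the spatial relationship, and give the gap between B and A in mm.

A is a staircase. B is a bed frame. The bed frame is on the floor beside the staircase on its +x side. The gap between the bed frame and the staircase is 120 mm.

The bed frame's nearest face is 120 mm from the staircase's +x face.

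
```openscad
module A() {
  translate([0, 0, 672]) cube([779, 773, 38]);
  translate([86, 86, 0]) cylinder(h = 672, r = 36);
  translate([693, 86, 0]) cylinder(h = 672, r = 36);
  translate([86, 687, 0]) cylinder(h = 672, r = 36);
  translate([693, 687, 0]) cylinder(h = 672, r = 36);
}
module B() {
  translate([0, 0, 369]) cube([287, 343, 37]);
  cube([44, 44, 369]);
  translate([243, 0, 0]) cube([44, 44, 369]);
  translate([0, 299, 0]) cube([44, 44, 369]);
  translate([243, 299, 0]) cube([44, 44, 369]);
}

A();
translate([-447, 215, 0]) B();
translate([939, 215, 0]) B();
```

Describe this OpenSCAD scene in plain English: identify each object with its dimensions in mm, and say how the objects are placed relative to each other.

A is a table: top 779 mm (x) × 773 mm (y), 38 mm thick, upper face at z = 710 mm, on four round legs of 72 mm diameter, each leg's bounding box inset 50 mm from the nearest pair of top edges, running from z = 0 to the bottom of the top.

B is a simple wooden stool: a rectangular seat 287 mm (x) by 343 mm (y), 37 mm thick, top face at z = 406 mm, on four square legs, each 44×44 mm in cross-section. The legs rest on z = 0, each flush with a corner of the seat.

Two stools sit around the table at the −x, +x sides.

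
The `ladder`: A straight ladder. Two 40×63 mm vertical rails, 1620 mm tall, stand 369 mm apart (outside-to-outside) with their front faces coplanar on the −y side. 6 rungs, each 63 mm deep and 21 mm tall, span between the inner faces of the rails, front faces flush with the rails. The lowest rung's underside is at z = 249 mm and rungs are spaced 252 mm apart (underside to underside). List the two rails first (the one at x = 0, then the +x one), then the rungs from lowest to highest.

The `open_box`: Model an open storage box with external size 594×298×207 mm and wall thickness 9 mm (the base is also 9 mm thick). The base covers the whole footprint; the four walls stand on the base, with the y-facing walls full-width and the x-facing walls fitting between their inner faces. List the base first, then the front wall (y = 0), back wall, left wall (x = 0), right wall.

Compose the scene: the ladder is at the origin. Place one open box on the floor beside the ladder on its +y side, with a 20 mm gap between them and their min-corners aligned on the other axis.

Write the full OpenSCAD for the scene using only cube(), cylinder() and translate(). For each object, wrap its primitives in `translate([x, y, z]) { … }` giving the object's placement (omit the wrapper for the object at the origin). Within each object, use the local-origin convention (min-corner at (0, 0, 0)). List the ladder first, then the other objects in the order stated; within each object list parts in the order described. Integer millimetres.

cube([40, 63, 1620]);
translate([329, 0, 0]) cube([40, 63, 1620]);
translate([40, 0, 249]) cube([289, 63, 21]);
translate([40, 0, 501]) cube([289, 63, 21]);
translate([40, 0, 753]) cube([289, 63, 21]);
translate([40, 0, 1005]) cube([289, 63, 21]);
translate([40, 0, 1257]) cube([289, 63, 21]);
translate([40, 0, 1509]) cube([289, 63, 21]);
translate([0, 83, 0]) {
  cube([594, 298, 9]);
  translate([0, 0, 9]) cube([594, 9, 198]);
  translate([0, 289, 9]) cube([594, 9, 198]);
  translate([0, 9, 9]) cube([9, 280, 198]);
  translate([585, 9, 9]) cube([9, 280, 198]);
}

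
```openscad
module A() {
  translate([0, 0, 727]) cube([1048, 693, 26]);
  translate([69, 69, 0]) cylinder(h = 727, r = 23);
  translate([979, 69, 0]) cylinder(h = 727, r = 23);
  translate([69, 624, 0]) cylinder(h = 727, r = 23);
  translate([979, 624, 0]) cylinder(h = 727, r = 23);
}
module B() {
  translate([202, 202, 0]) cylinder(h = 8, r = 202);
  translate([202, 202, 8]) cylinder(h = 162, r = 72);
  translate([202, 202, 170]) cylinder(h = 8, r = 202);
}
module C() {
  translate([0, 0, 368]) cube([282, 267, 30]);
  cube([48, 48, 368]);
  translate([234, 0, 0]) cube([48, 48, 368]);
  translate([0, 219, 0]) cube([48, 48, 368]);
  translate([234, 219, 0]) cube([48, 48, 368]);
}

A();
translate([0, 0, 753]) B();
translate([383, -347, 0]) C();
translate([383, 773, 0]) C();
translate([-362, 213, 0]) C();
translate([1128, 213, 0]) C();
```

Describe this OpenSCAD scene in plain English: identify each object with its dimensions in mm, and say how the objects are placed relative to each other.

A is a table: top 1048 mm (x) × 693 mm (y), 26 mm thick, upper face at z = 753 mm, on four round legs of 46 mm diameter, each leg's bounding box inset 46 mm from the nearest pair of top edges, running from z = 0 to the bottom of the top.

B is a spool: two coaxial disc flanges of radius 202 mm and thickness 8 mm, joined by a core cylinder of radius 72 mm and height 162 mm. The lower flange rests on z = 0 and the three cylinders share a vertical axis.

C is a four-legged stool. The seat is 282×267 mm, 30 mm thick, top at z = 398 mm. It stands on four square legs, each 48×48 mm in cross-section, from z = 0 to the seat underside, each flush with a corner of the seat.

The spool is on top of the table. Four stools sit around the table at the −y, +y, −x, +x sides.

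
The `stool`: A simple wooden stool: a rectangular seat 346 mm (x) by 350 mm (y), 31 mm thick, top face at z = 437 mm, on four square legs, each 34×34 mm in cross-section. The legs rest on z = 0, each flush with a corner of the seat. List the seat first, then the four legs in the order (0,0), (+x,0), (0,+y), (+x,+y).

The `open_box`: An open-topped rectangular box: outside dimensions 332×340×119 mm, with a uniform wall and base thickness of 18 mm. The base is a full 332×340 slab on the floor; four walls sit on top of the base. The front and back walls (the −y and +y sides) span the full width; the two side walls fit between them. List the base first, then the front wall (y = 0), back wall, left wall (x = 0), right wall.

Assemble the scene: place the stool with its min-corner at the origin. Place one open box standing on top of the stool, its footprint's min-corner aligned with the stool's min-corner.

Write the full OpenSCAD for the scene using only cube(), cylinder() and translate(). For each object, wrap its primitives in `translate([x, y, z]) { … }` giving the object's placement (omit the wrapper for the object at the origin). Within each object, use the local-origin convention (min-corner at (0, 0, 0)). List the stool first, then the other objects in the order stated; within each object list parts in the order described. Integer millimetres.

translate([0, 0, 406]) cube([346, 350, 31]);
cube([34, 34, 406]);
translate([312, 0, 0]) cube([34, 34, 406]);
translate([0, 316, 0]) cube([34, 34, 406]);
translate([312, 316, 0]) cube([34, 34, 406]);
translate([0, 0, 437]) {
  cube([332, 340, 18]);
  translate([0, 0, 18]) cube([332, 18, 101]);
  translate([0, 322, 18]) cube([332, 18, 101]);
  translate([0, 18, 18]) cube([18, 304, 101]);
  translate([314, 18, 18]) cube([18, 304, 101]);
}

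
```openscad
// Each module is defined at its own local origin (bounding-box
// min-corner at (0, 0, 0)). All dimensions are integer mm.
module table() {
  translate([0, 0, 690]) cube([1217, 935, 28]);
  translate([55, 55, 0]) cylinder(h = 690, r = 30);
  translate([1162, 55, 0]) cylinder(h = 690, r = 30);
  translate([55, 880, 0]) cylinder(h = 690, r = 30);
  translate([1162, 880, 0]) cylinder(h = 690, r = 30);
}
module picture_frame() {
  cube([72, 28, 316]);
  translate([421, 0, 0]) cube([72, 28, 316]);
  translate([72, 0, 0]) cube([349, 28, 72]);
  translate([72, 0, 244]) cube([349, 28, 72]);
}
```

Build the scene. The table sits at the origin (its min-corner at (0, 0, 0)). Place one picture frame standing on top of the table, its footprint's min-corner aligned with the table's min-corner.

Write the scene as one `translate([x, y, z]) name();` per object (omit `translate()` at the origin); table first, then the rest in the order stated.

table();
translate([0, 0, 718]) picture_frame();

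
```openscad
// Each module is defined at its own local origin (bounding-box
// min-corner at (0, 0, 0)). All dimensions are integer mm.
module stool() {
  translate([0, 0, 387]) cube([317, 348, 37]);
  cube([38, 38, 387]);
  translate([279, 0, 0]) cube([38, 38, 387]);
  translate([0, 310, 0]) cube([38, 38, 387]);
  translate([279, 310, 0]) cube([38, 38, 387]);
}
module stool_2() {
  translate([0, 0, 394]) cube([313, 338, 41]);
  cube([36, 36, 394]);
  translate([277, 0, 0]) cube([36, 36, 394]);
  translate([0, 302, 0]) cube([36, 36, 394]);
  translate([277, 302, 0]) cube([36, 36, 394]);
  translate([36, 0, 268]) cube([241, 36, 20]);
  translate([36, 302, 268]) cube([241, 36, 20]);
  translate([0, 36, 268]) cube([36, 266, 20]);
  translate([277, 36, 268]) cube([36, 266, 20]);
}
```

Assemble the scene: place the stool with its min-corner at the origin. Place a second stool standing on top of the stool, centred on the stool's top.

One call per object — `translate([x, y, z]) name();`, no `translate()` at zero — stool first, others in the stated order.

stool();
translate([2, 5, 424]) stool_2();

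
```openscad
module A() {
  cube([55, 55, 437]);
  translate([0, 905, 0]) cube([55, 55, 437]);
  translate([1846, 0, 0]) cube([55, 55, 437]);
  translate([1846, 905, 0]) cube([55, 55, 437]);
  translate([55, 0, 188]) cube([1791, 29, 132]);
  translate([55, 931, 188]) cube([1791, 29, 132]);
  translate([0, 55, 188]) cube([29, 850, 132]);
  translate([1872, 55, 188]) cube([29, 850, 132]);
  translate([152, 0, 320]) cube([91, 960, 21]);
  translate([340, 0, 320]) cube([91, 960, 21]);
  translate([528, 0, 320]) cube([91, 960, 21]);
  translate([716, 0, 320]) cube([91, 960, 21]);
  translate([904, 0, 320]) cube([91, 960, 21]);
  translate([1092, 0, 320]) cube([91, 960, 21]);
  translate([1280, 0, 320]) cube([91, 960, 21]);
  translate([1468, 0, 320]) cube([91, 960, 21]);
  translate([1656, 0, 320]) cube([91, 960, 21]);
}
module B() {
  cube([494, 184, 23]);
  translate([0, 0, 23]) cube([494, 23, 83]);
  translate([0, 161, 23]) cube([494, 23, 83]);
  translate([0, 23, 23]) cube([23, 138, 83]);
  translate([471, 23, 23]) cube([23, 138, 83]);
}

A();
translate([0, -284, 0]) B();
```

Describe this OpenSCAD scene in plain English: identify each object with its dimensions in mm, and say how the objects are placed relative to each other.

A is a bed frame 1901 mm long (x) by 960 mm wide (y). Four 55×55 mm corner posts, 437 mm tall, at the corners of the footprint. Four rails of 29 mm thickness and 132 mm height run between adjacent posts with their undersides at z = 188 mm, their outer faces flush with the outside of the frame (the two x-running rails run between the posts' inner faces; the two y-running rails run between the posts' inner faces). 9 slats, each 91 mm wide (x) and 21 mm thick, lie across the top of the two x-running rails, running the full 960 mm width of the frame in y; the slats are evenly spaced along x between the inner faces of the end posts with equal gaps (rounded down to the nearest mm) at the −x end and between each pair — any rounding remainder accumulates at the +x end.

B is an open storage box with external size 494×184×106 mm and wall thickness 23 mm (the base is also 23 mm thick). The base covers the whole footprint; the four walls stand on the base, with the y-facing walls full-width and the x-facing walls fitting between their inner faces.

The open box is on the floor beside the bed frame on its −y side.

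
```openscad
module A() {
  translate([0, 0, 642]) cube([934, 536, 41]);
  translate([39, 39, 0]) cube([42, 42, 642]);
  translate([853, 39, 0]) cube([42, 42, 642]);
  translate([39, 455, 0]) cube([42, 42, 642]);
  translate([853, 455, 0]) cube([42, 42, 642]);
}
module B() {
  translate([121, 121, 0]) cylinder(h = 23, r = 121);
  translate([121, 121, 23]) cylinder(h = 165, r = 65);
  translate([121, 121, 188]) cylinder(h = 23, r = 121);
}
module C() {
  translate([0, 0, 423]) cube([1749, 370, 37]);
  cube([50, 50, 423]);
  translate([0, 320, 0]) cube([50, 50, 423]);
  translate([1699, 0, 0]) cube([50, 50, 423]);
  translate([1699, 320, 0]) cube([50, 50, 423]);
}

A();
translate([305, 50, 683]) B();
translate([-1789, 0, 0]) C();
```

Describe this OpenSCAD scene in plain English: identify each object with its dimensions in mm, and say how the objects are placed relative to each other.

A is a table with a 934×536 mm rectangular top, 41 mm thick, top surface at z = 683 mm, supported by four 42×42 mm square legs, each inset 39 mm from the nearest pair of top edges, running from the floor.

B is a spool: two coaxial disc flanges of radius 121 mm and thickness 23 mm, joined by a core cylinder of radius 65 mm and height 165 mm. The lower flange rests on z = 0 and the three cylinders share a vertical axis.

C is a bench: a 1749×370 mm seat slab, 37 mm thick, top at z = 460 mm, on four 50×50 mm square legs flush with the seat corners and standing on z = 0.

The spool is on top of the table. The bench is on the floor beside the table on its −x side.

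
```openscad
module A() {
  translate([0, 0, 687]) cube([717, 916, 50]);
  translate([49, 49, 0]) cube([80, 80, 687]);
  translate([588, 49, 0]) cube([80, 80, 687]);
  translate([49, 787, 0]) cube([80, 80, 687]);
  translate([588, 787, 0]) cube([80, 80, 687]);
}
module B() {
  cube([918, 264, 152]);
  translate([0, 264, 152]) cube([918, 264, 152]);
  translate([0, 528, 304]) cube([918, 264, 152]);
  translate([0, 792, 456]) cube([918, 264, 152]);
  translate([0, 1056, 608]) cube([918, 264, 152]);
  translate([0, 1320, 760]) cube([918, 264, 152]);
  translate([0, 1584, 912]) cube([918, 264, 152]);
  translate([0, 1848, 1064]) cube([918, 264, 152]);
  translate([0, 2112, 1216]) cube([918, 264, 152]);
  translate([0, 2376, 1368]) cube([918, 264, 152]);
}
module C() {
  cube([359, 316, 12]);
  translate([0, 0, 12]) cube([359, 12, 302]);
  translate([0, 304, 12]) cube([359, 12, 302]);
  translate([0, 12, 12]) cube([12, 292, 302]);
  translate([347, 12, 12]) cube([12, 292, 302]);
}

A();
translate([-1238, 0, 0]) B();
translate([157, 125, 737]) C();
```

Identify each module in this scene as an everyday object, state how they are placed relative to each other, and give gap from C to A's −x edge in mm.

A is a table. B is a staircase. C is an open box. The staircase is on the floor beside the table on its −x side. The open box is on top of the table. The gap from the open box to the table's −x edge is 157 mm.

The open box's min-x is at 157; the table's min-x is 0; gap = 157 mm.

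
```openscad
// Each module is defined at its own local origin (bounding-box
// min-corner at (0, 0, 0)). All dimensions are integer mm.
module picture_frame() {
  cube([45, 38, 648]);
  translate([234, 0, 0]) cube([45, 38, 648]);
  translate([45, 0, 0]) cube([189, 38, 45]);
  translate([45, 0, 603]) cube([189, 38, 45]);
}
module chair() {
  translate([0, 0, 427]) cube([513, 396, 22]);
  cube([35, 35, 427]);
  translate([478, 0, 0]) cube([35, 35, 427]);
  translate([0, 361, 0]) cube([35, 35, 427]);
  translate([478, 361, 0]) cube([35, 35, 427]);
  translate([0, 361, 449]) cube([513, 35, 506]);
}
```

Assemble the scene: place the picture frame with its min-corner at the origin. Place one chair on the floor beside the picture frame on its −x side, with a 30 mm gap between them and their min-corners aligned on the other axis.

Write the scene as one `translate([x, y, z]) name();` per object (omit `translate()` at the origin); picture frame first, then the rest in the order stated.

picture_frame();
translate([-543, 0, 0]) chair();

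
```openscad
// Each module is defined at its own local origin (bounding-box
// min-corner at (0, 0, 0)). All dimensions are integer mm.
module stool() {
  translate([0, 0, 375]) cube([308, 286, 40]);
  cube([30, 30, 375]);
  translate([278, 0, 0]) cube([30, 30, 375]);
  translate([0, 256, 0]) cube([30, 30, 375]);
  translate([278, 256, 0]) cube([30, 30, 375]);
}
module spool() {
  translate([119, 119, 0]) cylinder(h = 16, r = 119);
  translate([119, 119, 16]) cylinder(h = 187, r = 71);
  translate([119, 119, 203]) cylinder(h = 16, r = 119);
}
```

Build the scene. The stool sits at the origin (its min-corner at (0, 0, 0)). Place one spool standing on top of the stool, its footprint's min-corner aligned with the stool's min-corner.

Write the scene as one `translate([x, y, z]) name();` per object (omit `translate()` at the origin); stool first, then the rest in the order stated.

stool();
translate([0, 0, 415]) spool();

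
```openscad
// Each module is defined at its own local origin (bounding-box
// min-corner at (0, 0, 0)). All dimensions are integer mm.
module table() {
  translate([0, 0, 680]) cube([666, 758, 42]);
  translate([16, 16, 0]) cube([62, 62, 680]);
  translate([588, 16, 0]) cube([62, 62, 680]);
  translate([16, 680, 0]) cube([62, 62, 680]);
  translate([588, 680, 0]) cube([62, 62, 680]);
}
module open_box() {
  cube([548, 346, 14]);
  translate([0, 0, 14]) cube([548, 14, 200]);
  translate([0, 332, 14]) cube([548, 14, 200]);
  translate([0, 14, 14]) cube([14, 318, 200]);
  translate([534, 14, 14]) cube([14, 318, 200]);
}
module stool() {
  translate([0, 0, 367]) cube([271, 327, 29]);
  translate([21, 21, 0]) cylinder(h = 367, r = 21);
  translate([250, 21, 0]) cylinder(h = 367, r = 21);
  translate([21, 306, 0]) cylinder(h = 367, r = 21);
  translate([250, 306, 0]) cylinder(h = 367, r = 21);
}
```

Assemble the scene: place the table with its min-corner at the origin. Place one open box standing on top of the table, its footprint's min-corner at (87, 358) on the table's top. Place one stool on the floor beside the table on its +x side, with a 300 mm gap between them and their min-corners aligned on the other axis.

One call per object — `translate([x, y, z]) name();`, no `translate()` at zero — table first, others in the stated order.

table();
translate([87, 358, 722]) open_box();
translate([966, 0, 0]) stool();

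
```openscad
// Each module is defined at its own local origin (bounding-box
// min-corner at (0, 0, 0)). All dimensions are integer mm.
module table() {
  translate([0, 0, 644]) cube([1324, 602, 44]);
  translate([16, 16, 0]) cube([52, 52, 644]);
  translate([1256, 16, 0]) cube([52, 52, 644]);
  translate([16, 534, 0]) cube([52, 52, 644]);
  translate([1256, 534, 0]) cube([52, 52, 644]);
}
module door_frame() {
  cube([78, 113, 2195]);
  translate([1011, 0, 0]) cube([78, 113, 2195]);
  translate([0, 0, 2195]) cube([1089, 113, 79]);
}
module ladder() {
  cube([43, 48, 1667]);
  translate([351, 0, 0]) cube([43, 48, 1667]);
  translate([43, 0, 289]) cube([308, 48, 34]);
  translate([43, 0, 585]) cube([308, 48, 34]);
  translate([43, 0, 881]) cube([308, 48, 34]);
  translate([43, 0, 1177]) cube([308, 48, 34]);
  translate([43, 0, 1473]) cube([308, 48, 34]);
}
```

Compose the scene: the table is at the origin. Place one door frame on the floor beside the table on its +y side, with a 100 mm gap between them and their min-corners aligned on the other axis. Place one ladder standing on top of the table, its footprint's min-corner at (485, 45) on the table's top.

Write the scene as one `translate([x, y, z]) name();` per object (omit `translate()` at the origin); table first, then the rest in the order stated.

table();
translate([0, 702, 0]) door_frame();
translate([485, 45, 688]) ladder();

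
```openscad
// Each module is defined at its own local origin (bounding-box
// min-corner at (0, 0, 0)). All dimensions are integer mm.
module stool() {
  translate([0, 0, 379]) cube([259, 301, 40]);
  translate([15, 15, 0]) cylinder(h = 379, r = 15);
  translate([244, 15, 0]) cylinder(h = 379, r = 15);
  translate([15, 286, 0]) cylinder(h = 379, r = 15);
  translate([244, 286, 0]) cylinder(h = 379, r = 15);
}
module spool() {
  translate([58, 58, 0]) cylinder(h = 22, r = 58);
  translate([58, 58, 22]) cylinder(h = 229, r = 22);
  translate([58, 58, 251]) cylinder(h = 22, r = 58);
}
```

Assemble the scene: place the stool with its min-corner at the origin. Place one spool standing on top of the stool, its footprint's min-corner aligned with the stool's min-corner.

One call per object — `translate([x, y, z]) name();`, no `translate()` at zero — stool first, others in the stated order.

stool();
translate([0, 0, 419]) spool();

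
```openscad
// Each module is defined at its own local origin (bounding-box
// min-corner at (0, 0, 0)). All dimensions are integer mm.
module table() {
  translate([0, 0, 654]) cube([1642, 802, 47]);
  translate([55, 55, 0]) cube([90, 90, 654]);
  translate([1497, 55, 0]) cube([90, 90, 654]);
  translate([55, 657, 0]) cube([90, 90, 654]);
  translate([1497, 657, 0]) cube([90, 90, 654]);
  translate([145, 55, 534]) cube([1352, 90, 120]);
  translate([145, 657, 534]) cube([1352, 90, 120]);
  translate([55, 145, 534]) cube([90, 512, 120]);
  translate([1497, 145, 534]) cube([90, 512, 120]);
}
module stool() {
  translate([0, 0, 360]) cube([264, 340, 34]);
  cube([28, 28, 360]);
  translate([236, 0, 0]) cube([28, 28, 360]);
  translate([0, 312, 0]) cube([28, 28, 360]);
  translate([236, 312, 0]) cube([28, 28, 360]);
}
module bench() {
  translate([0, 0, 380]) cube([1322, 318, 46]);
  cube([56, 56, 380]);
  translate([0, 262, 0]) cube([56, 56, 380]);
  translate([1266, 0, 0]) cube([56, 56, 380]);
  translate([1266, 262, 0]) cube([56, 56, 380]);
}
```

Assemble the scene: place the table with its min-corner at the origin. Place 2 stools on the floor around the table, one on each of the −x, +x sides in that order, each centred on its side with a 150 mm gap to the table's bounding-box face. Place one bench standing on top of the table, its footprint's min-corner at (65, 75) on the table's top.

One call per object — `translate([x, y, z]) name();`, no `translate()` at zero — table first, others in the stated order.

table();
translate([-414, 231, 0]) stool();
translate([1792, 231, 0]) stool();
translate([65, 75, 701]) bench();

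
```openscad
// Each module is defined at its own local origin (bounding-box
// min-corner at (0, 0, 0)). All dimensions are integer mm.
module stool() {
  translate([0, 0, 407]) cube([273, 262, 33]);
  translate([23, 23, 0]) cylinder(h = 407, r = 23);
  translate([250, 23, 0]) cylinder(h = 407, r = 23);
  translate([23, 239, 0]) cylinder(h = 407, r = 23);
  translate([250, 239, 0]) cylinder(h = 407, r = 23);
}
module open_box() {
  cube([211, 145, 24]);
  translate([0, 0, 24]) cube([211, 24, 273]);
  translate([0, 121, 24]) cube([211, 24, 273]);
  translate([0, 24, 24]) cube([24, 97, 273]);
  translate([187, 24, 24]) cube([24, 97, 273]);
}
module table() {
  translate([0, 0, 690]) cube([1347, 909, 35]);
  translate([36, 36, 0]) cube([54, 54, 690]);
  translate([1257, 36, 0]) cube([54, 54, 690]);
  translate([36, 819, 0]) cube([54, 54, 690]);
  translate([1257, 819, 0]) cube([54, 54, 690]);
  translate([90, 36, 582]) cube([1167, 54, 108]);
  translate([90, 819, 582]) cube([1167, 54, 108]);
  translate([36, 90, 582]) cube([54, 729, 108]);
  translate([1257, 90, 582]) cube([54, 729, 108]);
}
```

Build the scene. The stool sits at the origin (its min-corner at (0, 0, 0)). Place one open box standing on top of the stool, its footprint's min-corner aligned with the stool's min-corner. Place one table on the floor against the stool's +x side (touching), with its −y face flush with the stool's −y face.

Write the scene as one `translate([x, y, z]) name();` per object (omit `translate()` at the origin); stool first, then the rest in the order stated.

stool();
translate([0, 0, 440]) open_box();
translate([273, 0, 0]) table();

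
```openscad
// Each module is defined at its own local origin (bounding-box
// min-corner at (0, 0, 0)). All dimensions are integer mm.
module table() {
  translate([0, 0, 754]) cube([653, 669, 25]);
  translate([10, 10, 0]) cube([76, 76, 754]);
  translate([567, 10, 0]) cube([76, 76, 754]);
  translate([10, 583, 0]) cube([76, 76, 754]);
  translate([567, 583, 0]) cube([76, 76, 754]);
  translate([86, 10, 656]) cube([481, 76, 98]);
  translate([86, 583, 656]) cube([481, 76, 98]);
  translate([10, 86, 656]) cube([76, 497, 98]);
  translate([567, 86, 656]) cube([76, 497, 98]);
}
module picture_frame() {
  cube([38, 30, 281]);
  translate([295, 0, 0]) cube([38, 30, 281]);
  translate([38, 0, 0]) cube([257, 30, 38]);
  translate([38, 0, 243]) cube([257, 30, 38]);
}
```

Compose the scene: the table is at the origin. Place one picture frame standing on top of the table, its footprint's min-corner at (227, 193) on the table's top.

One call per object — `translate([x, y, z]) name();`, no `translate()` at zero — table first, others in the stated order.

table();
translate([227, 193, 779]) picture_frame();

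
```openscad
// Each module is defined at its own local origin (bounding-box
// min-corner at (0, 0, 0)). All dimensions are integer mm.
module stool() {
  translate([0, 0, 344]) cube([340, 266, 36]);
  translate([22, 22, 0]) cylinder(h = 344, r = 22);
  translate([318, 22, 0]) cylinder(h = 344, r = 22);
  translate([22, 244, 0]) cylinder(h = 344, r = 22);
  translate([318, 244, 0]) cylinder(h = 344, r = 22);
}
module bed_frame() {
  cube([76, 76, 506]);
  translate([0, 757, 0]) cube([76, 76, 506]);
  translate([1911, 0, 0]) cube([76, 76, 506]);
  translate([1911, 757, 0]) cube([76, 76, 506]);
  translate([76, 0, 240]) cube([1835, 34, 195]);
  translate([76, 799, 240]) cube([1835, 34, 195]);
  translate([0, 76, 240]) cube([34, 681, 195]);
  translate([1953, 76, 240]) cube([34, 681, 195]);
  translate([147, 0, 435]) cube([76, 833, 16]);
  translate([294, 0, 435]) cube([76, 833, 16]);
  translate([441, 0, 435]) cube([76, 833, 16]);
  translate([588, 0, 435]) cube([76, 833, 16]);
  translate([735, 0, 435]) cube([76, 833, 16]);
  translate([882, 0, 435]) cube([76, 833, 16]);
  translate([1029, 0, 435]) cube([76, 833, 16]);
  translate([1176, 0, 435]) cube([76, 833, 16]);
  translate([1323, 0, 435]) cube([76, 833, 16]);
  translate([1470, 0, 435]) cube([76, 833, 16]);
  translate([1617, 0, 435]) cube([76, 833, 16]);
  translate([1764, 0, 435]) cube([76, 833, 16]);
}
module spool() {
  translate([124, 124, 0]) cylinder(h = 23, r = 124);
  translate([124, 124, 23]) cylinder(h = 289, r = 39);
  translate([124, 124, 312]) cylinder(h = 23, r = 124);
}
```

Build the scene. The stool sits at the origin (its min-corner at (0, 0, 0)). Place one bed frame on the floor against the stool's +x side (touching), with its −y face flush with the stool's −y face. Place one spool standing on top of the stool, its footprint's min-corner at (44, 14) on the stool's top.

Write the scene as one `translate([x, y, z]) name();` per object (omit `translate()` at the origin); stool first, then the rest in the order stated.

stool();
translate([340, 0, 0]) bed_frame();
translate([44, 14, 380]) spool();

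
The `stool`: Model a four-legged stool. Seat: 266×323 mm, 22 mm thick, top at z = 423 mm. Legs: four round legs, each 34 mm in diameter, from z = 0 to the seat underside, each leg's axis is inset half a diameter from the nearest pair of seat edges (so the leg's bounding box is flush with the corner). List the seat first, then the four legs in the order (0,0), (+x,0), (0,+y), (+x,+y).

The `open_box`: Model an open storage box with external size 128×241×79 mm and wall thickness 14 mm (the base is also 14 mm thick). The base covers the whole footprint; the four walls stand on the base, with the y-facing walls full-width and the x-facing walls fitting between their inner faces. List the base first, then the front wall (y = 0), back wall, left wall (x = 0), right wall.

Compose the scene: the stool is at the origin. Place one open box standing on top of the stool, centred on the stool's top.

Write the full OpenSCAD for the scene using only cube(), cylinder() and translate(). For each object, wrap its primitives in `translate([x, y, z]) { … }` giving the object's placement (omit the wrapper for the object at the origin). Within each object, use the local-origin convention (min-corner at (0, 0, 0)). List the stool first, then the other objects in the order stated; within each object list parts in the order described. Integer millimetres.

translate([0, 0, 401]) cube([266, 323, 22]);
translate([17, 17, 0]) cylinder(h = 401, r = 17);
translate([249, 17, 0]) cylinder(h = 401, r = 17);
translate([17, 306, 0]) cylinder(h = 401, r = 17);
translate([249, 306, 0]) cylinder(h = 401, r = 17);
translate([69, 41, 423]) {
  cube([128, 241, 14]);
  translate([0, 0, 14]) cube([128, 14, 65]);
  translate([0, 227, 14]) cube([128, 14, 65]);
  translate([0, 14, 14]) cube([14, 213, 65]);
  translate([114, 14, 14]) cube([14, 213, 65]);
}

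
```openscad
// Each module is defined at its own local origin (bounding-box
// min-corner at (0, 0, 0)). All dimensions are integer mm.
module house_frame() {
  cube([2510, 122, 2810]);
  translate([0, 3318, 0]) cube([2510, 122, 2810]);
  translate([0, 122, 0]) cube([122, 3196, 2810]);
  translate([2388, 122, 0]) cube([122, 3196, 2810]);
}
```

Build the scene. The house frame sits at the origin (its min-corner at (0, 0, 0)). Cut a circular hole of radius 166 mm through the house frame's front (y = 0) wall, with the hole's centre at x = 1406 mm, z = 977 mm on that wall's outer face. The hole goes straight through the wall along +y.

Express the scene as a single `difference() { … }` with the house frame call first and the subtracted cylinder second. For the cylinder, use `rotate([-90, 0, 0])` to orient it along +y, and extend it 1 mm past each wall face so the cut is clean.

difference() {
  house_frame();
  translate([1406, -1, 977]) rotate([-90, 0, 0]) cylinder(h = 124, r = 166);
}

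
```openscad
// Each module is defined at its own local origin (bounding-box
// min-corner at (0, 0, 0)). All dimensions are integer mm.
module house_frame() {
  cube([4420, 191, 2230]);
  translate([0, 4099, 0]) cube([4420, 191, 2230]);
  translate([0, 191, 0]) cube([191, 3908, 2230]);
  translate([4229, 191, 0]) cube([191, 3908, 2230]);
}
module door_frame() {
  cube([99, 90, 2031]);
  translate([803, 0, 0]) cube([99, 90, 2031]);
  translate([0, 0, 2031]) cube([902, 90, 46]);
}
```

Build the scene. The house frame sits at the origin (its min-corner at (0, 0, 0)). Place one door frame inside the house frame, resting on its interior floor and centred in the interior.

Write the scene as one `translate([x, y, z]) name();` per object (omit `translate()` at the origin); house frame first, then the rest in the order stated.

house_frame();
translate([1759, 2100, 0]) door_frame();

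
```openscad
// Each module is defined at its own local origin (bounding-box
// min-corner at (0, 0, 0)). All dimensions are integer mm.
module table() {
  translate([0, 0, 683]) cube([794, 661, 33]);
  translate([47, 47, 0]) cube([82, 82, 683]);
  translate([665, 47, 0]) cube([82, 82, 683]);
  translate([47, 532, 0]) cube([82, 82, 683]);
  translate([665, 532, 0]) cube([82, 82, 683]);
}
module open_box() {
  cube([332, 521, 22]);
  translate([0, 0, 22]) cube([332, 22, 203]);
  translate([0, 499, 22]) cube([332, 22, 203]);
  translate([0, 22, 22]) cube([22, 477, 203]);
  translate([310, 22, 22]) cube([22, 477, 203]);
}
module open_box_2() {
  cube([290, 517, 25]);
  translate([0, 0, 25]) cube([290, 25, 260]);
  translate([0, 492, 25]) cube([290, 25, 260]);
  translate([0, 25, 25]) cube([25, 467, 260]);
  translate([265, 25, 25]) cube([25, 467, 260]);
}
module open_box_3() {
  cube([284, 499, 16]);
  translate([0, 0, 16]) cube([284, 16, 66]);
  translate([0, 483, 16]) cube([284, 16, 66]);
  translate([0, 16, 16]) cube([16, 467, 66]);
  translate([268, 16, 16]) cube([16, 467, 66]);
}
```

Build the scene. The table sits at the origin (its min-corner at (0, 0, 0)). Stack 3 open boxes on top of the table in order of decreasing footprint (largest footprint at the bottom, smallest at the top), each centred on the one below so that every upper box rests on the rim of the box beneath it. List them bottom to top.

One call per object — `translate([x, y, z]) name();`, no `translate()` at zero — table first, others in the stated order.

table();
translate([231, 70, 716]) open_box();
translate([252, 72, 941]) open_box_2();
translate([255, 81, 1226]) open_box_3();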